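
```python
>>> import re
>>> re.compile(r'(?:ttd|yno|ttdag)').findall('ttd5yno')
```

Walking the string: at [0:3] → 'ttd'; at [4:7] → 'yno'.
Since nothing is captured, `findall` lists the 2 matched substrings directly.

['ttd', 'yno']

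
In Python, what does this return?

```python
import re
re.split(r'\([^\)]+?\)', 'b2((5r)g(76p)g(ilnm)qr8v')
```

Matches to split on: at [2:7] → '((5r)'; at [8:13] → '(76p)'; at [14:20] → '(ilnm)'.
The string is cut at each match, leaving 4 pieces.

['b2', 'g', 'g', 'qr8v']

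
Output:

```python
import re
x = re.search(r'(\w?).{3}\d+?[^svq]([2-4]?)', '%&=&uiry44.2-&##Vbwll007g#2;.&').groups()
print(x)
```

The pattern matches optionally a word character (captured); then exactly 3 of any character, then one or more of a digit (lazy), then any character except [svq]; then optionally a character in [2-4] (captured).
Lazy quantifiers expand one character at a time until the remainder of the pattern can match.
`re.search` scans for the first position where the pattern succeeds.
The match spans [4:10] → 'uiry44'.
Captured: group 1 = 'u', group 2 = ''.

('u', '')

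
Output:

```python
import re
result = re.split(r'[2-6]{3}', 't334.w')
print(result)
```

The pattern matches exactly 3 of a character in [2-6].
Matches to split on: at [1:4] → '334'.
The string is cut at each match, leaving 2 pieces.

['t', '.w']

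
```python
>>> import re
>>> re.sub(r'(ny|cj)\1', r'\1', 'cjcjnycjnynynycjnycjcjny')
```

'cjnycjnynycjnycjny'

`\1` is not a pattern — it's the concrete string captured by group 1, re-applied verbatim.
Matches: at [0:4] → 'cjcj'; at [8:12] → 'nyny'; at [18:22] → 'cjcj'.
`\1` in the replacement pulls in group 1's text for each match.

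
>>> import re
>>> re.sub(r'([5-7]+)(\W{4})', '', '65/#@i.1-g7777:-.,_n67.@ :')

'65/#@i.1-g_n'

The pattern matches one or more of a character in [5-7] (captured); then exactly 4 of a non-word character (captured).
Matches: at [10:18] → '7777:-.,'; at [20:26] → '67.@ :'.
Every occurrence is swapped for ''.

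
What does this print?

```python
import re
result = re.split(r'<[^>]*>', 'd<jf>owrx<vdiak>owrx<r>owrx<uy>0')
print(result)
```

Each match becomes a cut point; 5 segments remain.

['d', 'owrx', 'owrx', 'owrx', '0']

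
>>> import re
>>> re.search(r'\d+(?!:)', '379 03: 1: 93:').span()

(0, 3)

A negative assertion filters positions out without eating any characters.
`re.search` scans for the first position where the pattern succeeds.
The match spans [0:3] → '379'.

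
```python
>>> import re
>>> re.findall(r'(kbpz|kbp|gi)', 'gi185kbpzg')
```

`|` is ordered: at each position the engine commits to the first alternative that works.
Walking the string: at [0:2] match 'gi', group 1 = 'gi'; at [5:9] match 'kbpz', group 1 = 'kbpz'.
Because there's exactly one group, `findall` drops the full match and keeps group 1 from each hit.

['gi', 'kbpz']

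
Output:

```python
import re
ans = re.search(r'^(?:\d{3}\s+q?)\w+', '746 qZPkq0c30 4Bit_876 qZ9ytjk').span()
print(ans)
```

(0, 13)

The match spans [0:13] → '746 qZPkq0c30'.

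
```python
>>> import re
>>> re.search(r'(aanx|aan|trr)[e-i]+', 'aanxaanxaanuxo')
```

Here nothing in the string fits, so the call returns None.

None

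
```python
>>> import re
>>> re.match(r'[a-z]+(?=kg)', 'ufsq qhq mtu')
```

None

`re.match` won't scan ahead — the pattern has to work from the very first character.
Here the string doesn't start with a match, so the call returns None.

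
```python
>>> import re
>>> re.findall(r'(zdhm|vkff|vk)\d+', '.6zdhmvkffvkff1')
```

['vkff']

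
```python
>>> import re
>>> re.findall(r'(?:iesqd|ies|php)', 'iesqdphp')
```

['iesqd', 'php']

Branches in `(...|...)` are attempted left-to-right; the first branch that allows the whole pattern to succeed is taken.
Walking the string: at [0:5] → 'iesqd'; at [5:8] → 'php'.
`findall` yields the raw match text (2 of them) because the pattern has no groups.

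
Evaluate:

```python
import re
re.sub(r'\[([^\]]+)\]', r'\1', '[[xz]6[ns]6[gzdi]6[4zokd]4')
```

The replacement refers to a captured group, so each match is rewritten using its own captured text.

'[xz6ns6gzdi64zokd4'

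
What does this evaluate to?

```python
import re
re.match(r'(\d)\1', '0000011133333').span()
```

(0, 2)

After group 1 captures some text, `\1` only succeeds where that same text appears again.
`match` is anchored at position 0; if the pattern doesn't fit there, it returns None.
The match spans [0:2] → '00'.
Captured: group 1 = '0'.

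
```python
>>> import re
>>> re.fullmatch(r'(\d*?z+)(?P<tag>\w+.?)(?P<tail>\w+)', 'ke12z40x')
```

The pattern matches zero or more of a digit (lazy), then one or more of the literal 'z' (captured); then one or more of a word character, then optionally any character (captured as 'tag'); then one or more of a word character (captured as 'tail').
`re.fullmatch` requires the pattern to consume the entire string.
Here there's no way to consume every character, so the call returns None.

None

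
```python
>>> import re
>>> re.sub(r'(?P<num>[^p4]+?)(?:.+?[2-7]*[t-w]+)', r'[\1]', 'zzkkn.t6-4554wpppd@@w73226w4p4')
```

'[z][6]ppp[d][7]4p4'

This matches one or more of any character except [p4] (lazy) (captured as 'num'); then one or more of any character (lazy), then zero or more of a character in [2-7], then one or more of a character in [t-w] (non-capturing group).
A `+?`/`*?`/`{m,n}?` starts at its minimum and grows only as far as needed for what follows to match.
Matches: at [0:7] → 'zzkkn.t'; at [7:14] → '6-4554w'; at [17:21] → 'd@@w'; at [21:27] → '73226w'.
`\1` in the replacement pulls in group 1's text for each match.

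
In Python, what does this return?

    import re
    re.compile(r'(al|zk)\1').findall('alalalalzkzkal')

['al', 'al', 'zk']

The backreference `\1` re-matches whatever the first group consumed, character for character.
Because there's exactly one group, `findall` drops the full match and keeps group 1 from each hit.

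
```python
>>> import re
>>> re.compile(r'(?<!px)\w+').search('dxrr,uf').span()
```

(0, 4)

A negative assertion filters positions out without eating any characters.
The match spans [0:4] → 'dxrr'.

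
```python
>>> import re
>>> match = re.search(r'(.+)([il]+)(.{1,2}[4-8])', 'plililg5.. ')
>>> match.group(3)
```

The pattern matches one or more of any character (captured); then one or more of one of [il] (captured); then 1 to 2 of any character, then a character in [4-8] (captured).
`re.search` tries every starting position until one works.
The match spans [0:8] → 'plililg5'.
Captured: group 1 = 'plili', group 2 = 'l', group 3 = 'g5'.

'g5'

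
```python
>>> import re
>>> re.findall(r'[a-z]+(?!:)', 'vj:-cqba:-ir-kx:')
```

Because the assertion is negative and zero-width, positions next to the forbidden text are skipped.
Since nothing is captured, `findall` lists the 4 matched substrings directly.

['v', 'cqb', 'ir', 'k']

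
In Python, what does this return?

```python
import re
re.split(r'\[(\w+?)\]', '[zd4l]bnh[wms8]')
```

['', 'zd4l', 'bnh', 'wms8', '']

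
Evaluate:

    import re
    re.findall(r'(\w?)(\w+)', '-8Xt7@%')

[('8', 'Xt7')]

This matches optionally a word character (captured); then one or more of a word character (captured).
Walking the string: at [1:5] match '8Xt7', groups = ('8', 'Xt7').
With 2 capturing groups, `findall` returns a 2-tuple per match.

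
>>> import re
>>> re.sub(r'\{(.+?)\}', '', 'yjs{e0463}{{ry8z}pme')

Every occurrence is swapped for ''.

'yjspme'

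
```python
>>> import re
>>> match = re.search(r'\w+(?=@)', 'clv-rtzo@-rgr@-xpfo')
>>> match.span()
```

(4, 8)

Because the assertion is zero-width, the text it checks is not consumed and won't appear in the result.
Unlike `match`, `search` isn't anchored — it looks for the pattern anywhere in the string.
The match spans [4:8] → 'rtzo'.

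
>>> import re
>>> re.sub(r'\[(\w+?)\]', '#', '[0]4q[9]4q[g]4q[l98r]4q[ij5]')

Matches: at [0:3] → '[0]'; at [5:8] → '[9]'; at [10:13] → '[g]'; at [15:21] → '[l98r]'; at [23:28] → '[ij5]'.
Each match is replaced by '#'.

'#4q#4q#4q#4q#'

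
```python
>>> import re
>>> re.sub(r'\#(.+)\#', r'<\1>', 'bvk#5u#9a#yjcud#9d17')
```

The replacement refers to a captured group, so each match is rewritten using its own captured text.

'bvk<5u#9a#yjcud>9d17'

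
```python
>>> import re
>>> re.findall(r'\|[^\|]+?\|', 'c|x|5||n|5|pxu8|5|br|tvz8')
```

['|x|', '|n|', '|pxu8|', '|br|']

With no groups in the pattern, `findall` gives back each whole match — 4 here.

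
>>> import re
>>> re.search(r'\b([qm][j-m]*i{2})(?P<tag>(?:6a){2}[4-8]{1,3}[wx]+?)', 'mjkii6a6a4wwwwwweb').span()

With the lazy modifier that quantifier settles for the fewest repetitions that let the rest of the pattern succeed (the atoms after it are unaffected and can still be greedy).
The match spans [0:11] → 'mjkii6a6a4w'.

(0, 11)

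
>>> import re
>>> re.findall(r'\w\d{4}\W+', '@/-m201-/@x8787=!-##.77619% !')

['x8787=!-##.', '77619% !']

Pattern: a word character, then exactly 4 of a digit; then one or more of a non-word character.
Walking the string: at [10:21] → 'x8787=!-##.'; at [21:29] → '77619% !'.
Since nothing is captured, `findall` lists the 2 matched substrings directly.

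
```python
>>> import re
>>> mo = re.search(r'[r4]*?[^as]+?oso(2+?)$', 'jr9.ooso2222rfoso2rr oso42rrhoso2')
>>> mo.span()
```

(23, 33)

Pattern: zero or more of one of [r4] (lazy), then one or more of any character except [as] (lazy), then the literal 'oso'; then one or more of a literal '2' (lazy) (captured); then anchored at the end.
The match spans [23:33] → 'o42rrhoso2'.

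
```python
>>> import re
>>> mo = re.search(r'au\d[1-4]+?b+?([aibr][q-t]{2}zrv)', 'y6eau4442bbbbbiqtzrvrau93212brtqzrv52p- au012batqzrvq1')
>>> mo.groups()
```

('iqtzrv',)

This matches the literal 'au', then a digit; then one or more of a character in [1-4] (lazy), then one or more of the literal 'b' (lazy); then one of [aibr], then exactly 2 of a character in [q-t], then the literal 'zrv' (captured).
Unlike `match`, `search` isn't anchored — it looks for the pattern anywhere in the string.
The match spans [3:20] → 'au4442bbbbbiqtzrv'.
Captured: group 1 = 'iqtzrv'.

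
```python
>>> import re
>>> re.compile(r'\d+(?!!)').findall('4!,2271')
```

['2271']

The negative lookahead/lookbehind blocks any match where the forbidden context is present.
Matches: at [3:7] → '2271'.
Since nothing is captured, `findall` lists the 1 matched substring directly.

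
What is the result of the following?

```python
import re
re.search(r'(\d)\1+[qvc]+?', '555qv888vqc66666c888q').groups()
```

('5',)

The match spans [0:4] → '555q'.
Captured: group 1 = '5'.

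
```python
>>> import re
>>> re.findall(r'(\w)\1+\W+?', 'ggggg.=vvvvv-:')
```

`\1` is not a pattern — it's the concrete string captured by group 1, re-applied verbatim.
Scanning left to right: at [0:6] match 'ggggg.', group 1 = 'g'; at [7:13] match 'vvvvv-', group 1 = 'v'.
With a single group, `findall` returns only what that group captured — 2 items.

['g', 'v']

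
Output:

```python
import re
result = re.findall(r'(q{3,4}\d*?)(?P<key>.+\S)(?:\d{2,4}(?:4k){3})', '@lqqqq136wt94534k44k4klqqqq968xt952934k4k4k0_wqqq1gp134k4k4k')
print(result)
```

2 groups means the one result is a tuple of 2 captured strings — 1 here.

[('qqqq', '136wt94534k44k4klqqqq968xt952934k4k4k0_wqqq1gp')]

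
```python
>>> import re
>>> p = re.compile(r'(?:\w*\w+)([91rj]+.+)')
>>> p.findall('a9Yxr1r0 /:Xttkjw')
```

The pattern matches zero or more of a word character, then one or more of a word character (non-capturing group); then one or more of one of [91rj], then one or more of any character (captured).
Walking the string: at [0:17] match 'a9Yxr1r0 /:Xttkjw', group 1 = 'r0 /:Xttkjw'.
Because there's exactly one group, `findall` drops the full match and keeps group 1 from the one hit.

['r0 /:Xttkjw']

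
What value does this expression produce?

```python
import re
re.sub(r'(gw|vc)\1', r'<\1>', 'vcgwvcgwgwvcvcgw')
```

'vcgwvc<gw><vc>gw'

`\1` is not a pattern — it's the concrete string captured by group 1, re-applied verbatim.
Matches: at [6:10] → 'gwgw'; at [10:14] → 'vcvc'.
`\1` in the replacement pulls in group 1's text for each match.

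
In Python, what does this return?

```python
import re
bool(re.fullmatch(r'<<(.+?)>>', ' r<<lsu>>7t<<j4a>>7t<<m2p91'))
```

`fullmatch` succeeds only if the pattern covers the string from start to end.
Here the pattern can't cover the whole string, so the call returns None, and `bool(None)` is False.

False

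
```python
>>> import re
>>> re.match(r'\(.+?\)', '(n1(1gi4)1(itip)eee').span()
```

Lazy quantifiers expand one character at a time until the remainder of the pattern can match.
`match` is anchored at position 0; if the pattern doesn't fit there, it returns None.
The match spans [0:9] → '(n1(1gi4)'.

(0, 9)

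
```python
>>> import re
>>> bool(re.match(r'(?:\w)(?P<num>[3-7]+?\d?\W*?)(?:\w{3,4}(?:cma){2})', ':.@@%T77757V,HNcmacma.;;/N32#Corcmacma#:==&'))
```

False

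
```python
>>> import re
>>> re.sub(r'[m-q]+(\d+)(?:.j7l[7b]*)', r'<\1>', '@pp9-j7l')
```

Each match is replaced using the text its own group 1 captured.

'@<9>'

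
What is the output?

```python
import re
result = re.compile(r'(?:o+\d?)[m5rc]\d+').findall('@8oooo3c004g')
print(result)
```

['oooo3c004']

Pattern: one or more of a literal 'o', then optionally a digit (non-capturing group); then one of [m5rc]; then one or more of a digit.
With no groups in the pattern, `findall` gives back each whole match — 1 here.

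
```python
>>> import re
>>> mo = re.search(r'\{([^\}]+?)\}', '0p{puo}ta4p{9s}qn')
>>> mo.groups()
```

`re.search` tries every starting position until one works.
The match spans [2:7] → '{puo}'.
Captured: group 1 = 'puo'.

('puo',)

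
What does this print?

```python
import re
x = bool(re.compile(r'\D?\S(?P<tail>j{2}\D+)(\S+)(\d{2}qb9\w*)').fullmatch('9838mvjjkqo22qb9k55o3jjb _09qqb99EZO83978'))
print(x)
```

False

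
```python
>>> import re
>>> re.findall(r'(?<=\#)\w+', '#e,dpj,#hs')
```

Because the assertion is zero-width, the text it checks is not consumed and won't appear in the result.
Scanning left to right: at [1:2] → 'e'; at [8:10] → 'hs'.
Since nothing is captured, `findall` lists the 2 matched substrings directly.

['e', 'hs']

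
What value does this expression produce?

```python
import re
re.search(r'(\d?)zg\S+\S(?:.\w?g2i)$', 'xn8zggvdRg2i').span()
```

The match spans [2:12] → '8zggvdRg2i'.

(2, 12)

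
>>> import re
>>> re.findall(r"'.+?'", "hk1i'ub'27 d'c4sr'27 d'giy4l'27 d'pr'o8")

["'ub'", "'c4sr'", "'giy4l'", "'pr'"]

Matches: at [4:8] → "'ub'"; at [12:18] → "'c4sr'"; at [22:29] → "'giy4l'"; at [33:37] → "'pr'".
No capturing groups, so `findall` returns the 4 full match strings.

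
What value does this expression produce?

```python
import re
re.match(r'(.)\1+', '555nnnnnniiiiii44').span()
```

A backreference is literal: `\1` must see the identical characters the first group matched.
With `match`, the pattern is implicitly anchored at the beginning.
The match spans [0:3] → '555'.
Captured: group 1 = '5'.

(0, 3)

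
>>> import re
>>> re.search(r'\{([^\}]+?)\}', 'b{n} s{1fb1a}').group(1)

'n'

The match spans [1:4] → '{n}'.
Captured: group 1 = 'n'.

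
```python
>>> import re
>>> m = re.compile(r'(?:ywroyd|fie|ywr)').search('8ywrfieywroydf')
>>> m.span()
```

(1, 4)

`re.search` scans for the first position where the pattern succeeds.
The match spans [1:4] → 'ywr'.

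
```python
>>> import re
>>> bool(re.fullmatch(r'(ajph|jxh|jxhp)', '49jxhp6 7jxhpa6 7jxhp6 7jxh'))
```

`re.fullmatch` is like wrapping the pattern in `^…$` (in single-line mode).
Here the pattern can't cover the whole string, so the call returns None, and `bool(None)` is False.

False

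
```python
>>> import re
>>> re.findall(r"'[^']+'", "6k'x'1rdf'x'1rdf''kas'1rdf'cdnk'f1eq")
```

With no groups in the pattern, `findall` gives back each whole match — 4 here.

["'x'", "'x'", "'kas'", "'cdnk'"]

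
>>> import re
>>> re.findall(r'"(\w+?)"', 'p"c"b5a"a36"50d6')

Walking the string: at [1:4] match '"c"', group 1 = 'c'; at [7:12] match '"a36"', group 1 = 'a36'.
Because there's exactly one group, `findall` drops the full match and keeps group 1 from each hit.

['c', 'a36']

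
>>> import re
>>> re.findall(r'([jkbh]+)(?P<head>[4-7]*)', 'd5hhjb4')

[('hhjb', '4')]

Pattern: one or more of one of [jkbh] (captured); then zero or more of a character in [4-7] (captured as 'head').
Scanning left to right: at [2:7] match 'hhjb4', groups = ('hhjb', '4').
`findall` packs the 2 group values into a tuple for every match.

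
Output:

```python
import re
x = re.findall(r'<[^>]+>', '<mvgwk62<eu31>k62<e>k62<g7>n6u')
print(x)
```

Walking the string: at [0:14] → '<mvgwk62<eu31>'; at [17:20] → '<e>'; at [23:27] → '<g7>'.
`findall` yields the raw match text (3 of them) because the pattern has no groups.

['<mvgwk62<eu31>', '<e>', '<g7>']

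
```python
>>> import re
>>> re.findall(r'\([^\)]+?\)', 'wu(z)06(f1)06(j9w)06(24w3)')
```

Matches: at [2:5] → '(z)'; at [7:11] → '(f1)'; at [13:18] → '(j9w)'; at [20:26] → '(24w3)'.
Since nothing is captured, `findall` lists the 4 matched substrings directly.

['(z)', '(f1)', '(j9w)', '(24w3)']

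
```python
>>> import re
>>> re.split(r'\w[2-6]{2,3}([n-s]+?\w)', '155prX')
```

['', 'pr', 'X']

The pattern matches a word character; then 2 to 3 of a character in [2-6]; then one or more of a character in [n-s] (lazy), then a word character (captured).
With a capturing group present, the delimiter's captured portion is kept in the result list.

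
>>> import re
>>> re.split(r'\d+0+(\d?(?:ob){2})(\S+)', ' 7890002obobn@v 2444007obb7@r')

`re.split` interleaves the captured-group text with the surrounding fragments.

[' ', '2obob', 'n@v', ' 2444007obb7@r']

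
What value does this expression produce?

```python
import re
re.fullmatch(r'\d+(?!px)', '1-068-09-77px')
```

Because the assertion is negative and zero-width, positions next to the forbidden text are skipped.
`re.fullmatch` requires the pattern to consume the entire string.
Here the string isn't matched end-to-end, so the call returns None.

None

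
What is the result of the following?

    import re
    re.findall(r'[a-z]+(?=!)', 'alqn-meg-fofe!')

['fofe']

Lookahead/lookbehind check context without consuming it, so the matched span excludes the asserted characters.
With no groups in the pattern, `findall` gives back each whole match — 1 here.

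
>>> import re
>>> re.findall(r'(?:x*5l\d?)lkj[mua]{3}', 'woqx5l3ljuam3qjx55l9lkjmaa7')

Pattern: zero or more of a literal 'x', then the literal '5l', then optionally a digit (non-capturing group); then the literal 'lkj', then exactly 3 of one of [mua].
Matches: at [17:26] → '5l9lkjmaa'.
No capturing groups, so `findall` returns the 1 full match string.

['5l9lkjmaa']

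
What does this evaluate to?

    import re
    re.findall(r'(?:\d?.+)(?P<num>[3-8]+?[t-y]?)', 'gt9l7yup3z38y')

Because there's exactly one group, `findall` drops the full match and keeps group 1 from the one hit.

['8y']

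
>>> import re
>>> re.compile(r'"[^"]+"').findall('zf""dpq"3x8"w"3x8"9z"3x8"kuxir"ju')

['"dpq"', '"w"', '"9z"', '"kuxir"']

Matches: at [3:8] → '"dpq"'; at [11:14] → '"w"'; at [17:21] → '"9z"'; at [24:31] → '"kuxir"'.
`findall` yields the raw match text (4 of them) because the pattern has no groups.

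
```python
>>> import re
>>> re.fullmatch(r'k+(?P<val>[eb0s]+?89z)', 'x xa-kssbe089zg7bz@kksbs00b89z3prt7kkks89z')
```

The pattern matches one or more of a literal 'k'; then one or more of one of [eb0s] (lazy), then the literal '89z' (captured as 'val').
For `fullmatch`, every character of the input must be accounted for by the pattern.
Here there's no way to consume every character, so the call returns None.

None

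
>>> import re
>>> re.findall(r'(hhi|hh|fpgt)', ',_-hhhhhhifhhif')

['hh', 'hh', 'hhi', 'hhi']

`|` is ordered: at each position the engine commits to the first alternative that works.
Scanning left to right: at [3:5] match 'hh', group 1 = 'hh'; at [5:7] match 'hh', group 1 = 'hh'; at [7:10] match 'hhi', group 1 = 'hhi'; at [11:14] match 'hhi', group 1 = 'hhi'.
Because there's exactly one group, `findall` drops the full match and keeps group 1 from each hit.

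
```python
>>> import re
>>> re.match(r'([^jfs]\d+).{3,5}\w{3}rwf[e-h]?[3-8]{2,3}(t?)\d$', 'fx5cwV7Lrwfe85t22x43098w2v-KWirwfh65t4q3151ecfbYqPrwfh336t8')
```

The pattern matches any character except [jfs], then one or more of a digit (captured); then 3 to 5 of any character, then exactly 3 of a word character; then the literal 'rwf', then optionally a character in [e-h], then 2 to 3 of a character in [3-8]; then optionally a literal 't' (captured); then a digit; then anchored at the end.
`match` is anchored at position 0; if the pattern doesn't fit there, it returns None.
Here the pattern fails at index 0, so the call returns None.

None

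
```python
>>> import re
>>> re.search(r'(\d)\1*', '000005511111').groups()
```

('0',)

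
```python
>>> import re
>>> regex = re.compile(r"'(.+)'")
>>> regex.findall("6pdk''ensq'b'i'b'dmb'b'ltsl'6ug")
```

["'ensq'b'i'b'dmb'b'ltsl"]

`findall` collects group 1 from the one match (1 total).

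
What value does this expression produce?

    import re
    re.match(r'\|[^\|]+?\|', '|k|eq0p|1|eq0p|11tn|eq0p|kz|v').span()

(0, 3)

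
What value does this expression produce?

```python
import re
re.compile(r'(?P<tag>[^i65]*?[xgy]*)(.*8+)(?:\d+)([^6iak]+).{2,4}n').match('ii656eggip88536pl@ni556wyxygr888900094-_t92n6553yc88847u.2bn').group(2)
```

'ii656eggip88536pl@ni556wyxygr888900094-_t92n6553yc888'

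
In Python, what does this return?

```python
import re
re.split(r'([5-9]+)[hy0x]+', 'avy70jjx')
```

This matches one or more of a character in [5-9] (captured); then one or more of one of [hy0x].
Matches to split on: at [3:5] → '70'.
With a capturing group present, the delimiter's captured portion is kept in the result list.

['avy', '7', 'jjx']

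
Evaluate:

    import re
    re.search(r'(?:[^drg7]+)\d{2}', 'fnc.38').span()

The match spans [0:6] → 'fnc.38'.

(0, 6)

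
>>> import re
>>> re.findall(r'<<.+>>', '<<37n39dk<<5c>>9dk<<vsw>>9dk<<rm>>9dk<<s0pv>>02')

Matches: at [0:45] → '<<37n39dk<<5c>>9dk<<vsw>>9dk<<rm>>9dk<<s0pv>>'.
Since nothing is captured, `findall` lists the 1 matched substring directly.

['<<37n39dk<<5c>>9dk<<vsw>>9dk<<rm>>9dk<<s0pv>>']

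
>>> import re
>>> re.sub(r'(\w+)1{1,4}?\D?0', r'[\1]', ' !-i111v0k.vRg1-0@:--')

' !-[i11]k.[vRg]@:--'

This matches one or more of a word character (captured); then 1 to 4 of the literal '1' (lazy), then optionally a non-digit, then the literal '0'.
Matches: at [3:9] → 'i111v0'; at [11:17] → 'vRg1-0'.
`\1` in the replacement pulls in group 1's text for each match.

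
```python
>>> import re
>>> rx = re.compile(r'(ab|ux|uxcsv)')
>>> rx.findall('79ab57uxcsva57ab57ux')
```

The regex engine tests alternatives in the order written; an earlier branch that matches wins even if a later one would match more.
One capturing group, so `findall` returns just the captured substring from each match — 4 in all.

['ab', 'ux', 'ab', 'ux']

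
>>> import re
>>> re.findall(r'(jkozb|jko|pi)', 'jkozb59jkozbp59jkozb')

Branches in `(...|...)` are attempted left-to-right; the first branch that allows the whole pattern to succeed is taken.
Walking the string: at [0:5] match 'jkozb', group 1 = 'jkozb'; at [7:12] match 'jkozb', group 1 = 'jkozb'; at [15:20] match 'jkozb', group 1 = 'jkozb'.
With a single group, `findall` returns only what that group captured — 3 items.

['jkozb', 'jkozb', 'jkozb']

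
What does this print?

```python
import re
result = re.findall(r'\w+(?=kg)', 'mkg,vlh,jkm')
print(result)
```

['m']

The positive lookaround only admits positions where the adjacent text matches; those characters stay outside the span.
Walking the string: at [0:1] → 'm'.
With no groups in the pattern, `findall` gives back each whole match — 1 here.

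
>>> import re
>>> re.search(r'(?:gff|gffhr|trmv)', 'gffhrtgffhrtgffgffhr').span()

(0, 3)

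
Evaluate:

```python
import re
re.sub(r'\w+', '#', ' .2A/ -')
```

' .#/ -'

This matches one or more of a word character.
Matches: at [2:4] → '2A'.
Every occurrence is swapped for '#'.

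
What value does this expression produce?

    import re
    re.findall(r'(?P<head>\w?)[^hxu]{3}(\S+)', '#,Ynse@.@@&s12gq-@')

[('', 'nse@.@@&s12gq-@')]

The pattern matches optionally a word character (captured as 'head'); then exactly 3 of any character except [hxu]; then one or more of a non-whitespace character (captured).
Scanning left to right: at [0:18] match '#,Ynse@.@@&s12gq-@', groups = ('', 'nse@.@@&s12gq-@').
With 2 capturing groups, `findall` returns a 2-tuple per match.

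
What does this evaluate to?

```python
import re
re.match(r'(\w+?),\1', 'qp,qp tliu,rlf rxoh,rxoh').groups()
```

The match spans [0:5] → 'qp,qp'.
Captured: group 1 = 'qp'.

('qp',)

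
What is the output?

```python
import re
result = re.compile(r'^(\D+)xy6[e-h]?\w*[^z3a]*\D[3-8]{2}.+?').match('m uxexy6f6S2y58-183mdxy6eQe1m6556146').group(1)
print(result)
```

m uxe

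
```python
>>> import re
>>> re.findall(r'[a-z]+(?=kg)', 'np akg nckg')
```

The lookaround is zero-width — it requires the adjacent text to match without consuming it, so the asserted text isn't part of the match.
Scanning left to right: at [3:4] → 'a'; at [7:9] → 'nc'.
Since nothing is captured, `findall` lists the 2 matched substrings directly.

['a', 'nc']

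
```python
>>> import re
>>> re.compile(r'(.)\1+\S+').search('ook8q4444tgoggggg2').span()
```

A backreference is literal: `\1` must see the identical characters the first group matched.
`re.search` tries every starting position until one works.
The match spans [0:18] → 'ook8q4444tgoggggg2'.
Captured: group 1 = 'o'.

(0, 18)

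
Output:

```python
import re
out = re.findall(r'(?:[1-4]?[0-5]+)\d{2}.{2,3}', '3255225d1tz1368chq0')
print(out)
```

['3255225d1t', '1368chq']

Pattern: optionally a character in [1-4], then one or more of a character in [0-5] (non-capturing group); then exactly 2 of a digit, then 2 to 3 of any character.
`findall` yields the raw match text (2 of them) because the pattern has no groups.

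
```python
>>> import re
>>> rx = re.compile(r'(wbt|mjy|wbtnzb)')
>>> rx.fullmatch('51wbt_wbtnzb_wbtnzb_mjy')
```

None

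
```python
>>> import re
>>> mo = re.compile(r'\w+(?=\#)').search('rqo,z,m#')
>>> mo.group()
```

The positive lookaround only admits positions where the adjacent text matches; those characters stay outside the span.
Unlike `match`, `search` isn't anchored — it looks for the pattern anywhere in the string.
The match spans [6:7] → 'm'.

'm'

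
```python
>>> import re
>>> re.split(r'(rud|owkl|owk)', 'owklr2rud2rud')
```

['', 'owkl', 'r2', 'rud', '2', 'rud', '']

Branches in `(...|...)` are attempted left-to-right; the first branch that allows the whole pattern to succeed is taken.
The group in the pattern means `split` returns the separators' captures alongside the pieces.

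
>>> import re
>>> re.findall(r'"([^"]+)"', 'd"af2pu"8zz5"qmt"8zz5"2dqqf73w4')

['af2pu', 'qmt']

With a single group, `findall` returns only what that group captured — 2 items.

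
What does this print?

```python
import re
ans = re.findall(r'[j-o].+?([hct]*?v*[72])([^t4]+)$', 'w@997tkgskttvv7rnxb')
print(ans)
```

[('ttvv7', 'rnxb')]

This matches a character in [j-o], then one or more of any character (lazy); then zero or more of one of [hct] (lazy), then zero or more of the literal 'v', then one of [72] (captured); then one or more of any character except [t4] (captured); then anchored at the end.
Because the quantifier is non-greedy, it stops expanding at the earliest point where the rest of the pattern can succeed.
Walking the string: at [6:19] match 'kgskttvv7rnxb', groups = ('ttvv7', 'rnxb').
2 groups means the one result is a tuple of 2 captured strings — 1 here.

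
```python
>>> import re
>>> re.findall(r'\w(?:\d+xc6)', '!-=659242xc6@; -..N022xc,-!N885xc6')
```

['659242xc6', 'N885xc6']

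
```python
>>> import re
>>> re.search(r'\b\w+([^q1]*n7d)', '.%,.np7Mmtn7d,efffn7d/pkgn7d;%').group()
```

'np7Mmtn7d,efffn7d/pkgn7d'

The match spans [4:28] → 'np7Mmtn7d,efffn7d/pkgn7d'.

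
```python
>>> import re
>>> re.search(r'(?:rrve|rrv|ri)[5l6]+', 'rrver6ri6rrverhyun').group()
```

'ri6'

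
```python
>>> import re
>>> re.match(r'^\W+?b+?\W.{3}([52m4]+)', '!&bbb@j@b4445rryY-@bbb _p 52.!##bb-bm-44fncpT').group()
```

'!&bbb@j@b4445'

`match` is anchored at position 0; if the pattern doesn't fit there, it returns None.
The match spans [0:13] → '!&bbb@j@b4445'.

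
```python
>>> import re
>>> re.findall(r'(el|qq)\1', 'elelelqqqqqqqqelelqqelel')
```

['el', 'qq', 'qq', 'el', 'el']

A backreference is literal: `\1` must see the identical characters the first group matched.
Matches: at [0:4] match 'elel', group 1 = 'el'; at [6:10] match 'qqqq', group 1 = 'qq'; at [10:14] match 'qqqq', group 1 = 'qq'; at [14:18] match 'elel', group 1 = 'el'; at [20:24] match 'elel', group 1 = 'el'.
Because there's exactly one group, `findall` drops the full match and keeps group 1 from each hit.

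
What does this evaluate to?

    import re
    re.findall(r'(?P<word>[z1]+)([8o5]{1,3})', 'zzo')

[('zz', 'o')]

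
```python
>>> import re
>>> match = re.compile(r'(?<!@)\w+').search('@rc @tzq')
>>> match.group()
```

The negative lookaround is zero-width — it rules out positions where the adjacent text would match, without consuming anything.
The match spans [2:3] → 'c'.

'c'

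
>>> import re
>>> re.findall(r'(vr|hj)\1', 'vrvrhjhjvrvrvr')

['vr', 'hj', 'vr']

The backreference `\1` re-matches whatever the first group consumed, character for character.
Matches: at [0:4] match 'vrvr', group 1 = 'vr'; at [4:8] match 'hjhj', group 1 = 'hj'; at [8:12] match 'vrvr', group 1 = 'vr'.
One capturing group, so `findall` returns just the captured substring from each match — 3 in all.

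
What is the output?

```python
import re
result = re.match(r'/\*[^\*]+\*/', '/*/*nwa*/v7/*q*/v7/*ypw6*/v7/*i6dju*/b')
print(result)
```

None

`re.match` only tries the pattern at the start of the string.
Here the string doesn't start with a match, so the call returns None.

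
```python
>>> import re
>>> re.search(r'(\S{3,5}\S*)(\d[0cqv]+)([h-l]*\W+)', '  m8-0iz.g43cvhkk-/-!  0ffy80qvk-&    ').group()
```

'm8-0iz.g43cvhkk-/-!  '

This matches 3 to 5 of a non-whitespace character, then zero or more of a non-whitespace character (captured); then a digit, then one or more of one of [0cqv] (captured); then zero or more of a character in [h-l], then one or more of a non-word character (captured).
`re.search` scans for the first position where the pattern succeeds.
The match spans [2:23] → 'm8-0iz.g43cvhkk-/-!  '.
Captured: group 1 = 'm8-0iz.g4', group 2 = '3cv', group 3 = 'hkk-/-!  '.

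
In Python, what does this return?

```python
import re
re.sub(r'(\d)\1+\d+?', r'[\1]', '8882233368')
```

'[8]2[3]8'

`\1` is not a pattern — it's the concrete string captured by group 1, re-applied verbatim.
The replacement refers to a captured group, so each match is rewritten using its own captured text.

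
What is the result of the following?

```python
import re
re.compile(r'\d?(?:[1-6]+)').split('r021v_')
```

The pattern matches optionally a digit; then one or more of a character in [1-6] (non-capturing group).
Matches to split on: at [1:4] → '021'.
Each match becomes a cut point; 2 segments remain.

['r', 'v_']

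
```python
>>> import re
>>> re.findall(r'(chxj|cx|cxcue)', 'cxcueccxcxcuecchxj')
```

['cx', 'cx', 'cx', 'chxj']

`|` is ordered: at each position the engine commits to the first alternative that works.
Walking the string: at [0:2] match 'cx', group 1 = 'cx'; at [6:8] match 'cx', group 1 = 'cx'; at [8:10] match 'cx', group 1 = 'cx'; at [14:18] match 'chxj', group 1 = 'chxj'.
One capturing group, so `findall` returns just the captured substring from each match — 4 in all.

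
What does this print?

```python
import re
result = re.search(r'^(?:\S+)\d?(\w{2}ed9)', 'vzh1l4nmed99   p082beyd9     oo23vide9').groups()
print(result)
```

('nmed9',)

Pattern: anchored at the start of the string; then one or more of a non-whitespace character (non-capturing group); then optionally a digit; then exactly 2 of a word character, then the literal 'ed9' (captured).
Unlike `match`, `search` isn't anchored — it looks for the pattern anywhere in the string.
The match spans [0:11] → 'vzh1l4nmed9'.
Captured: group 1 = 'nmed9'.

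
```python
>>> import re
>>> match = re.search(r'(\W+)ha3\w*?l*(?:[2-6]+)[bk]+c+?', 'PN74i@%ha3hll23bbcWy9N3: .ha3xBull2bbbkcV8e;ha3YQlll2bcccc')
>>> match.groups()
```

('@%',)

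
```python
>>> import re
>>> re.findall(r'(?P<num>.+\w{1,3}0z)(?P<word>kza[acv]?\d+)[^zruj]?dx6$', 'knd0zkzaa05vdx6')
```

Pattern: one or more of any character, then 1 to 3 of a word character, then the literal '0z' (captured as 'num'); then the literal 'kza', then optionally one of [acv], then one or more of a digit (captured as 'word'); then optionally any character except [zruj], then the literal 'dx6'; then anchored at the end.
`findall` packs the 2 group values into a tuple for every match.

[('knd0z', 'kzaa05')]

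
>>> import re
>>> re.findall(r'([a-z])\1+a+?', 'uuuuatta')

After group 1 captures some text, `\1` only succeeds where that same text appears again.
`findall` collects group 1 from each match (2 total).

['u', 't']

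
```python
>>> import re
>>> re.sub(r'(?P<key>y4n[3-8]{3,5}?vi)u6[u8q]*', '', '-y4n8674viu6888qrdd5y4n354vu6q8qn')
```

'-rdd5y4n354vu6q8qn'

Pattern: the literal 'y4n', then 3 to 5 of a character in [3-8] (lazy), then the literal 'vi' (captured as 'key'); then the literal 'u6', then zero or more of one of [u8q].
Matches: at [1:16] → 'y4n8674viu6888q'.
Each match is replaced by ''.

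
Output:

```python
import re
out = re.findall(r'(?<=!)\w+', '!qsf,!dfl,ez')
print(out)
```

Lookahead/lookbehind check context without consuming it, so the matched span excludes the asserted characters.
With no groups in the pattern, `findall` gives back each whole match — 2 here.

['qsf', 'dfl']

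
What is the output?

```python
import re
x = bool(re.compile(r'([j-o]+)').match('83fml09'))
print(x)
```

This matches one or more of a character in [j-o] (captured).
`re.match` only tries the pattern at the start of the string.
Here the pattern fails at index 0, so the call returns None, and `bool(None)` is False.

False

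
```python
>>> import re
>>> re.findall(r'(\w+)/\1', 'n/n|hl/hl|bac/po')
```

['n', 'hl']

A backreference is literal: `\1` must see the identical characters the first group matched.
`findall` collects group 1 from each match (2 total).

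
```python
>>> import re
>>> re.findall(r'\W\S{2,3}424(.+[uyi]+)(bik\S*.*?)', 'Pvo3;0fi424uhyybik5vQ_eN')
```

[('uhyy', 'bik5vQ_eN')]

This matches a non-word character, then 2 to 3 of a non-whitespace character, then the literal '424'; then one or more of any character, then one or more of one of [uyi] (captured); then the literal 'bik', then zero or more of a non-whitespace character, then zero or more of any character (lazy) (captured).
Scanning left to right: at [4:24] match ';0fi424uhyybik5vQ_eN', groups = ('uhyy', 'bik5vQ_eN').
With 2 capturing groups, `findall` returns a 2-tuple per match.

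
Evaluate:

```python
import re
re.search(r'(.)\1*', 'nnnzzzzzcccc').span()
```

(0, 3)

A backreference is literal: `\1` must see the identical characters the first group matched.
The match spans [0:3] → 'nnn'.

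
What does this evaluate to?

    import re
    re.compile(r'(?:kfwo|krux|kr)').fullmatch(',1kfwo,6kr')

None

`re.fullmatch` is like wrapping the pattern in `^…$` (in single-line mode).
Here the string isn't matched end-to-end, so the call returns None.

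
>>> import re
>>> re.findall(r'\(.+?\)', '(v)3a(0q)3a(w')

A non-greedy quantifier consumes as few characters as it can — just enough that the remainder of the pattern still matches from where it stops; whatever follows it matches normally.
Matches: at [0:3] → '(v)'; at [5:9] → '(0q)'.
With no groups in the pattern, `findall` gives back each whole match — 2 here.

['(v)', '(0q)']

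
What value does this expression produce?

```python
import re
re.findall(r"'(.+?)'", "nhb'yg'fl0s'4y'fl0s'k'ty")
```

['yg', '4y', 'k']

Lazy quantifiers expand one character at a time until the remainder of the pattern can match.
One capturing group, so `findall` returns just the captured substring from each match — 3 in all.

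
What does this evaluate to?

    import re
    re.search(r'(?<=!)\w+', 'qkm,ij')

None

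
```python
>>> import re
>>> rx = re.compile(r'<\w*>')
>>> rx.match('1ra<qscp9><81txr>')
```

None

`re.match` won't scan ahead — the pattern has to work from the very first character.
Here the string doesn't start with a match, so the call returns None.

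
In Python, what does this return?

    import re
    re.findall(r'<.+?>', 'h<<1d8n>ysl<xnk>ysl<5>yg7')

Lazy quantifiers expand one character at a time until the remainder of the pattern can match.
No capturing groups, so `findall` returns the 3 full match strings.

['<<1d8n>', '<xnk>', '<5>']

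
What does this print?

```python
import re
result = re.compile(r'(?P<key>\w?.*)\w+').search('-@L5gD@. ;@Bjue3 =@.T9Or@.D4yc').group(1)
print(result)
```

-@L5gD@. ;@Bjue3 =@.T9Or@.D4y

The match spans [0:30] → '-@L5gD@. ;@Bjue3 =@.T9Or@.D4yc'.
Captured: group 1 = '-@L5gD@. ;@Bjue3 =@.T9Or@.D4y'.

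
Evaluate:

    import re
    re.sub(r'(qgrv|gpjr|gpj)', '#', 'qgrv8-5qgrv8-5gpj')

'#8-5#8-5#'

Matches: at [0:4] → 'qgrv'; at [7:11] → 'qgrv'; at [14:17] → 'gpj'.
Every occurrence is swapped for '#'.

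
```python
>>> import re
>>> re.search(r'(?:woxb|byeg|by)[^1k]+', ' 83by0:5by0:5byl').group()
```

`re.search` tries every starting position until one works.
The match spans [3:16] → 'by0:5by0:5byl'.

'by0:5by0:5byl'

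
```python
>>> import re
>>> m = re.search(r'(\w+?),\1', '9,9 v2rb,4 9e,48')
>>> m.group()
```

'9,9'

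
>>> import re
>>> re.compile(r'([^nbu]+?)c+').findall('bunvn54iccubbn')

['54i']

The pattern matches one or more of any character except [nbu] (lazy) (captured); then one or more of a literal 'c'.
Lazy quantifiers expand one character at a time until the remainder of the pattern can match.
Scanning left to right: at [5:10] match '54icc', group 1 = '54i'.
One capturing group, so `findall` returns just the captured substring from the one match — 1 in all.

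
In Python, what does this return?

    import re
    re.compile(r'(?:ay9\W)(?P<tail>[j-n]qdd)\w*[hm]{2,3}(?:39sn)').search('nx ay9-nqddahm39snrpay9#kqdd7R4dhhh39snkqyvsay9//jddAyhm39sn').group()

'ay9-nqddahm39sn'

The pattern matches the literal 'ay9', then a non-word character (non-capturing group); then a character in [j-n], then the literal 'qdd' (captured as 'tail'); then zero or more of a word character, then 2 to 3 of one of [hm]; then the literal '39', then the literal 'sn' (non-capturing group).
The match spans [3:18] → 'ay9-nqddahm39sn'.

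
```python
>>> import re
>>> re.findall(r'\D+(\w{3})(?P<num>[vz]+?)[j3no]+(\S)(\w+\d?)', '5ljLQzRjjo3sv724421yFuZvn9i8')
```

[('FuZ', 'v', '9', 'i8')]

With 4 capturing groups, `findall` returns a 4-tuple per match.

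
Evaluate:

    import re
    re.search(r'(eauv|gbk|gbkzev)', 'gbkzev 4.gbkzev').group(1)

The match spans [0:3] → 'gbk'.
Captured: group 1 = 'gbk'.

'gbk'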